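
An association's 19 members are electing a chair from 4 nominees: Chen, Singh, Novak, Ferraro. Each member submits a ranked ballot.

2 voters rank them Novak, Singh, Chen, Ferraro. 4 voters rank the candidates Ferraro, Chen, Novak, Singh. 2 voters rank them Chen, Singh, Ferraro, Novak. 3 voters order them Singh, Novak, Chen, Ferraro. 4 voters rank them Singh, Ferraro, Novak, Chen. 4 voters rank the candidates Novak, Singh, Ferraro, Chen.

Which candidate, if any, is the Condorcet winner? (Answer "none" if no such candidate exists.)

none

Head-to-head results (19 voters):
Chen vs Singh: Chen is ranked higher on 4+2 = 6 ballots, Singh on 13. Singh wins 13–6.
Chen vs Novak: Chen is ranked higher on 4+2 = 6 ballots, Novak on 13. Novak wins 13–6.
Chen–Ferraro: Ferraro 12–7.
Singh–Novak: Novak 10–9.
Singh–Ferraro: Singh 15–4.
Novak vs Ferraro: Ferraro, 10–9.
Each candidate drops at least one matchup (Chen loses to Singh; Singh loses to Novak; Novak loses to Ferraro; Ferraro loses to Singh); the cycle Singh beats Ferraro beats Novak beats Singh rules out a Condorcet winner.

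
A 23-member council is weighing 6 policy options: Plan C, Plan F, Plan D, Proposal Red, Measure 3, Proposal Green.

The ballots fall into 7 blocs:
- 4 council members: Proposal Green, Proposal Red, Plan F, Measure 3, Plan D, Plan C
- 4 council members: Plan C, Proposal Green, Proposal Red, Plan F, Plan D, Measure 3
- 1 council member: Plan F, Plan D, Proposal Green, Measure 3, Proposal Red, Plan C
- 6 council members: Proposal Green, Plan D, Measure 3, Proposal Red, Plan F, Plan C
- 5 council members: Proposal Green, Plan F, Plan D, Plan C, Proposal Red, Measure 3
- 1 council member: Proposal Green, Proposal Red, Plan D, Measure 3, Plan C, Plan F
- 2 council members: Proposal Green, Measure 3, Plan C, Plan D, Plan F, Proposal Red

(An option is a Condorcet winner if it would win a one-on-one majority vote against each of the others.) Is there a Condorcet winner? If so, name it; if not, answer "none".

Pairwise majorities:
Plan C vs Plan F: Plan C is ranked higher on 4+1+2 = 7 ballots, Plan F on 16. Plan F wins 16–7.
Plan C vs Plan D: Plan C preferred on 4+2 = 6 ballots; Plan D wins 17–6.
Plan C vs Proposal Red: 11 to 12, Proposal Red.
Plan C vs Measure 3: 9 to 14, Measure 3.
Plan C vs Proposal Green: Plan C preferred on 4 ballots; Proposal Green wins 19–4.
Plan F vs Plan D: Plan F is ranked higher on 4+4+1+5 = 14 ballots, Plan D on 9. Plan F wins 14–9.
Plan F vs Proposal Red: Plan F preferred on 1+5+2 = 8 ballots; Proposal Red wins 15–8.
Plan F vs Measure 3: Plan F is ranked higher on 4+4+1+5 = 14 ballots, Measure 3 on 9. Plan F wins 14–9.
Plan F vs Proposal Green: 1 to 22, Proposal Green.
Plan D vs Proposal Red: Plan D preferred on 1+6+5+2 = 14 ballots; Plan D wins 14–9.
Plan D vs Measure 3: 17 to 6, Plan D.
Plan D vs Proposal Green: 1 to 22, Proposal Green.
Proposal Red vs Measure 3: 14 to 9, Proposal Red.
Proposal Red vs Proposal Green: 0 for Proposal Red, 23 for Proposal Green — Proposal Green by 23–0.
Measure 3 vs Proposal Green: 0 to 23, Proposal Green.
Only Proposal Green has no losses; Proposal Green is the Condorcet winner.

Proposal Green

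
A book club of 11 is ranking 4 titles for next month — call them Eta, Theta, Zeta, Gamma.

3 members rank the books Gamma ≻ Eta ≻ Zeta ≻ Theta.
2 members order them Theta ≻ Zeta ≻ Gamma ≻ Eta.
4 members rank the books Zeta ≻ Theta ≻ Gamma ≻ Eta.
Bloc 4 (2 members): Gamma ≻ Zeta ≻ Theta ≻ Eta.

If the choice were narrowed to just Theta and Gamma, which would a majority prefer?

Ballots ranking Theta above Gamma: 2 + 4 = 6.
Ballots ranking Gamma above Theta: 11 − 6 = 5.
Theta wins the head-to-head 6–5.

Theta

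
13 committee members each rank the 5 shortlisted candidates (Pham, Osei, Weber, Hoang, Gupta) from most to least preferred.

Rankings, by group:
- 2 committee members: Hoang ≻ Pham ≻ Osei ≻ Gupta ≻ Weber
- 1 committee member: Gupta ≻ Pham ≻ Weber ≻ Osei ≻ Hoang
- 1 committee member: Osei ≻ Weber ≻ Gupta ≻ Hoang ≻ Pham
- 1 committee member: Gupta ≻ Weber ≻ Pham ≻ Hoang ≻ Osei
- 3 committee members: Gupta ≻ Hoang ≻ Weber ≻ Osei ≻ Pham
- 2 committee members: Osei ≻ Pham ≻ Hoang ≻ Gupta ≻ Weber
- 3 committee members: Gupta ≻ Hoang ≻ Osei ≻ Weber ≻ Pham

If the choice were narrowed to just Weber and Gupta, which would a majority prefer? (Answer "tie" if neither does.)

Ballots ranking Weber above Gupta: 1.
Ballots ranking Gupta above Weber: 13 − 1 = 12.
Gupta wins the head-to-head 12–1.

Gupta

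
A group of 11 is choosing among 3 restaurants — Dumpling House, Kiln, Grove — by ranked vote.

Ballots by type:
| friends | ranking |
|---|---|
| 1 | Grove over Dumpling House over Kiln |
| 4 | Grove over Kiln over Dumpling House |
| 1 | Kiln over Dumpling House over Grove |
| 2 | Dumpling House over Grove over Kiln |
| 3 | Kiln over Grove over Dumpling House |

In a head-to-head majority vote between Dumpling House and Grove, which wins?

Grove

Ballots ranking Dumpling House above Grove: 1 + 2 = 3.
Ballots ranking Grove above Dumpling House: 11 − 3 = 8.
Grove wins the head-to-head 8–3.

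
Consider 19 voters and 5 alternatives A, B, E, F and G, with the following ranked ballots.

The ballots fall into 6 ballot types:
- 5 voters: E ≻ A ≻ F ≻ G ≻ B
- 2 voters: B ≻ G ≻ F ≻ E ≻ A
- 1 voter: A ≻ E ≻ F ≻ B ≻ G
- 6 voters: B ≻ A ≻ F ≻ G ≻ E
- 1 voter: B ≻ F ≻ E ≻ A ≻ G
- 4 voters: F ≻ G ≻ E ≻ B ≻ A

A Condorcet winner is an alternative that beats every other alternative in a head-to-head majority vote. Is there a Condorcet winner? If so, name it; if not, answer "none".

none

Head-to-head results (19 voters):
A vs B: 5+1 = 6 for A, 13 for B — B by 13–6.
A vs E: 1+6 = 7 for A, 12 for E — E by 12–7.
A–F: A 12–7.
A vs G: A preferred on 5+1+6+1 = 13 ballots; A wins 13–6.
B–E: E 10–9.
B vs F: B preferred on 2+6+1 = 9 ballots; F wins 10–9.
B–G: B 10–9.
E vs F: 6 to 13, F.
E vs G: G, 12–7.
F vs G: F, 17–2.
Every alternative loses at least once (A loses to B; B loses to E; E loses to F; F loses to A; G loses to A). The majority relation contains the cycle A → F → B → A, so there is no Condorcet winner.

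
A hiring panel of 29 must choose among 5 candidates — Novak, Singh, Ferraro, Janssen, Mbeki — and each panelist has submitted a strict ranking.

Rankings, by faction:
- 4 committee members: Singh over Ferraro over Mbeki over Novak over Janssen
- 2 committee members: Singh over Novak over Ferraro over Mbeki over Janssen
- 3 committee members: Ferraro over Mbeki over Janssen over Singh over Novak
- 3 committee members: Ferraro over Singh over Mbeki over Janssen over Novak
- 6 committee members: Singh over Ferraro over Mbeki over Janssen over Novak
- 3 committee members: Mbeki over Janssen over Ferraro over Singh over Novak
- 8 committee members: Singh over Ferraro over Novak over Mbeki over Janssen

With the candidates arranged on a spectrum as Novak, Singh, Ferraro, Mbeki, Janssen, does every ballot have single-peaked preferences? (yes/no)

Axis positions: Novak=1, Singh=2, Ferraro=3, Mbeki=4, Janssen=5.
Faction 1 (peak Singh at position 2): ranking walks positions 2-3-4-1-5, expanding outward from the peak — single-peaked.
Faction 2 (peak Singh at position 2): ranking walks positions 2-1-3-4-5, expanding outward from the peak — single-peaked.
Faction 3 (peak Ferraro at position 3): ranking walks positions 3-4-5-2-1, expanding outward from the peak — single-peaked.
Faction 4 (peak Ferraro at position 3): ranking walks positions 3-2-4-5-1, expanding outward from the peak — single-peaked.
Faction 5 (peak Singh at position 2): ranking walks positions 2-3-4-5-1, expanding outward from the peak — single-peaked.
Faction 6 (peak Mbeki at position 4): ranking walks positions 4-5-3-2-1, expanding outward from the peak — single-peaked.
Faction 7 (peak Singh at position 2): ranking walks positions 2-3-1-4-5, expanding outward from the peak — single-peaked.
Every ranking is single-peaked on this axis.

yes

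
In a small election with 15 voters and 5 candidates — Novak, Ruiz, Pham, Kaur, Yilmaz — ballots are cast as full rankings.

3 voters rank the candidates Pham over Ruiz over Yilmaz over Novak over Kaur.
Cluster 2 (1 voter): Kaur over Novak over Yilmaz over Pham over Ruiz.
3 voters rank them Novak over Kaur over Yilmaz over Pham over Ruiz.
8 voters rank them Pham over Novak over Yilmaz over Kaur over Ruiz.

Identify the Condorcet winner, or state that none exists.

Pairwise majorities:
Novak vs Ruiz: 1+3+8 = 12 for Novak, 3 for Ruiz — Novak by 12–3.
Novak vs Pham: Pham, 11–4.
Novak vs Kaur: 3+3+8 = 14 for Novak, 1 for Kaur — Novak by 14–1.
Novak vs Yilmaz: 1+3+8 = 12 for Novak, 3 for Yilmaz — Novak by 12–3.
Ruiz vs Pham: Pham, 15–0.
Ruiz vs Kaur: Kaur wins 12–3.
Ruiz vs Yilmaz: Yilmaz, 12–3.
Pham vs Kaur: Pham is ranked higher on 3+8 = 11 ballots, Kaur on 4. Pham wins 11–4.
Pham vs Yilmaz: 3+8 = 11 for Pham, 4 for Yilmaz — Pham by 11–4.
Kaur vs Yilmaz: Yilmaz wins 11–4.
Pham beats each of Novak, Ruiz, Kaur, Yilmaz — Pham is the Condorcet winner.

Pham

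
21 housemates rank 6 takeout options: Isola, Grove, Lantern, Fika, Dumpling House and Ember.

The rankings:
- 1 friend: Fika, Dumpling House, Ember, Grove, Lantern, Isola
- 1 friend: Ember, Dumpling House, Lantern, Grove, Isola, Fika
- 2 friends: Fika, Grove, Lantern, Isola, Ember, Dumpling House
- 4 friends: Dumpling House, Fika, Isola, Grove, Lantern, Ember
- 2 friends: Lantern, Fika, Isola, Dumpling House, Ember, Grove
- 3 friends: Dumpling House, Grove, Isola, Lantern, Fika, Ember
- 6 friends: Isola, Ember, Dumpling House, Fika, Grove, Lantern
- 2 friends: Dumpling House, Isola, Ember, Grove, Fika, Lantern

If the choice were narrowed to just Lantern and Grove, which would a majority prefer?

Ballots ranking Lantern above Grove: 1 + 2 = 3.
Ballots ranking Grove above Lantern: 21 − 3 = 18.
Grove wins the head-to-head 18–3.

Grove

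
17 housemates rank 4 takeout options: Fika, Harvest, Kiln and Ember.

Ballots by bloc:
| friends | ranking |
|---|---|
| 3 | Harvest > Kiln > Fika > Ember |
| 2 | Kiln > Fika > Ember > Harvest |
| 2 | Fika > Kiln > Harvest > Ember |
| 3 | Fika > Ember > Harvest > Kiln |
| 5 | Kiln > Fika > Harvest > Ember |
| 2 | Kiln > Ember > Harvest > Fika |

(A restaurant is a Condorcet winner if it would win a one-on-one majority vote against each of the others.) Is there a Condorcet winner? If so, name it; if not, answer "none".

Head-to-head results (17 friends):
Fika–Harvest: Fika 12–5.
Fika vs Kiln: Kiln, 12–5.
Fika–Ember: Fika 15–2.
Harvest vs Kiln: Kiln wins 11–6.
Harvest–Ember: Harvest 10–7.
Kiln vs Ember: Kiln wins 14–3.
Kiln wins every pairwise contest, so Kiln is the Condorcet winner.

Kiln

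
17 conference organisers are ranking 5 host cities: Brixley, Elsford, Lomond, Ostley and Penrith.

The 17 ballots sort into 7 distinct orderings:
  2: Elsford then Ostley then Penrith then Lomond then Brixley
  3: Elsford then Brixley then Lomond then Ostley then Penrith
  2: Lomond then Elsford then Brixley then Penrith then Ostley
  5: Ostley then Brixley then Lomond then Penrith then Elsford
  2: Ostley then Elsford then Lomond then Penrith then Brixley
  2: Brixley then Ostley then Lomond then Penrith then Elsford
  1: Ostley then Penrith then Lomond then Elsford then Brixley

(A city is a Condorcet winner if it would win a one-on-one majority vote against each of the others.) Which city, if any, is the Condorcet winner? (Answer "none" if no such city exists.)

Pairwise majorities:
Brixley vs Elsford: 5+2 = 7 for Brixley, 10 for Elsford — Elsford by 10–7.
Brixley vs Lomond: 3+5+2 = 10 for Brixley, 7 for Lomond — Brixley by 10–7.
Brixley vs Ostley: 7 to 10, Ostley.
Brixley vs Penrith: 3+2+5+2 = 12 for Brixley, 5 for Penrith — Brixley by 12–5.
Elsford vs Lomond: Elsford is ranked higher on 2+3+2 = 7 ballots, Lomond on 10. Lomond wins 10–7.
Elsford vs Ostley: 7 to 10, Ostley.
Elsford vs Penrith: Elsford preferred on 2+3+2+2 = 9 ballots; Elsford wins 9–8.
Lomond vs Ostley: Lomond is ranked higher on 3+2 = 5 ballots, Ostley on 12. Ostley wins 12–5.
Lomond vs Penrith: Lomond is ranked higher on 3+2+5+2+2 = 14 ballots, Penrith on 3. Lomond wins 14–3.
Ostley vs Penrith: Ostley is ranked higher on 2+3+5+2+2+1 = 15 ballots, Penrith on 2. Ostley wins 15–2.
Ostley beats each of Brixley, Elsford, Lomond, Penrith — Ostley is the Condorcet winner.

Ostley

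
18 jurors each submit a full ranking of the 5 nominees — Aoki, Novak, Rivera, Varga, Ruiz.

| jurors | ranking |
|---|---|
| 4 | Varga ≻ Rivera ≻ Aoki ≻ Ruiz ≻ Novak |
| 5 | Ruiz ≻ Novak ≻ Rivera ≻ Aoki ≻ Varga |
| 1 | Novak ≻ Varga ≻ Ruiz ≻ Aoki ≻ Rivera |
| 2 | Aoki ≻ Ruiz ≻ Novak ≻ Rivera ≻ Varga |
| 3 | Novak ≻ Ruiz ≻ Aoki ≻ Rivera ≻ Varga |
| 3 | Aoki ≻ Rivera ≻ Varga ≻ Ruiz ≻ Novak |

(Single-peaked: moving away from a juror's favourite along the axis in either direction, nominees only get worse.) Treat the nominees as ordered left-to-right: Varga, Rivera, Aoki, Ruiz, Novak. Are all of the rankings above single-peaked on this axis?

Axis positions: Varga=1, Rivera=2, Aoki=3, Ruiz=4, Novak=5.
Ballot type 1 (peak Varga at position 1): ranking walks positions 1-2-3-4-5, expanding outward from the peak — single-peaked.
Ballot type 2: ranking walks positions 4-5-2-3-1; Rivera is ranked above Aoki even though Aoki lies between Rivera and the peak Ruiz on the axis — preferences dip and rise again. Not single-peaked.
Ballot type 3: ranking walks positions 5-1-4-3-2; Varga is ranked above Ruiz even though Ruiz lies between Varga and the peak Novak on the axis — preferences dip and rise again. Not single-peaked.
Ballot type 4 (peak Aoki at position 3): ranking walks positions 3-4-5-2-1, expanding outward from the peak — single-peaked.
Ballot type 5 (peak Novak at position 5): ranking walks positions 5-4-3-2-1, expanding outward from the peak — single-peaked.
Ballot type 6 (peak Aoki at position 3): ranking walks positions 3-2-1-4-5, expanding outward from the peak — single-peaked.
Ballot type 2 violates single-peakedness, so the profile is not single-peaked on this axis.

no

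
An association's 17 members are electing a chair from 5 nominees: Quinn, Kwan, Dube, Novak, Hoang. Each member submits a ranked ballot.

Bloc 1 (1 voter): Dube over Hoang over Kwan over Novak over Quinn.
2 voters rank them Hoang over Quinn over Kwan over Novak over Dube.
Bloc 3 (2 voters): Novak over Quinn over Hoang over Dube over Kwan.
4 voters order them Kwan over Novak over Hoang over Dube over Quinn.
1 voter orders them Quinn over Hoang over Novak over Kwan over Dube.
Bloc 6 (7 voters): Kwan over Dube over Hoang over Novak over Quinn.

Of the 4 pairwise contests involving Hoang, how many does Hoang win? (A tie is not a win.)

3

Hoang against each rival (17 voters):
Hoang–Quinn: Hoang 14–3.
Hoang vs Kwan: Kwan wins 11–6.
Hoang vs Dube: Hoang wins 9–8.
Hoang–Novak: Hoang 11–6.
Hoang beats Quinn, Dube, Novak; loses to Kwan — 3 pairwise wins.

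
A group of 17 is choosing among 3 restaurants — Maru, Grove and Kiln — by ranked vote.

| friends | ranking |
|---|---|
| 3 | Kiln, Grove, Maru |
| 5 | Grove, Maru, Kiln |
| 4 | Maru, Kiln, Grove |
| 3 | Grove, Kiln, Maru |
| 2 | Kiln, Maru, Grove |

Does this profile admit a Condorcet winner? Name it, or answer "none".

Check each pair by majority over 17 ballots:
Maru–Grove: Grove 11–6.
Maru–Kiln: Maru 9–8.
Grove–Kiln: Kiln 9–8.
No restaurant is unbeaten: Maru loses to Grove; Grove loses to Kiln; Kiln loses to Maru. In particular Maru → Kiln → Grove → Maru is a majority cycle — no Condorcet winner exists.

none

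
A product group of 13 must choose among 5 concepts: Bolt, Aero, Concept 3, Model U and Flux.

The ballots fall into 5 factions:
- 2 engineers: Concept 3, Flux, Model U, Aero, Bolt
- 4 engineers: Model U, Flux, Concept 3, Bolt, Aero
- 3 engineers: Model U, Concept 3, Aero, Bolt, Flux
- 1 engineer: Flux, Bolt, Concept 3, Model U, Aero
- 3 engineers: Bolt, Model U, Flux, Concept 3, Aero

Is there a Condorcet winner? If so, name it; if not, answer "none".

Check each pair by majority over 13 ballots:
Bolt vs Aero: Bolt is ranked higher on 4+1+3 = 8 ballots, Aero on 5. Bolt wins 8–5.
Bolt vs Concept 3: Bolt is ranked higher on 1+3 = 4 ballots, Concept 3 on 9. Concept 3 wins 9–4.
Bolt vs Model U: 1+3 = 4 for Bolt, 9 for Model U — Model U by 9–4.
Bolt vs Flux: 6 to 7, Flux.
Aero vs Concept 3: 0 for Aero, 13 for Concept 3 — Concept 3 by 13–0.
Aero vs Model U: 0 for Aero, 13 for Model U — Model U by 13–0.
Aero vs Flux: Aero is ranked higher on 3 ballots, Flux on 10. Flux wins 10–3.
Concept 3 vs Model U: 3 to 10, Model U.
Concept 3 vs Flux: 2+3 = 5 for Concept 3, 8 for Flux — Flux by 8–5.
Model U vs Flux: 4+3+3 = 10 for Model U, 3 for Flux — Model U by 10–3.
Model U beats each of Bolt, Aero, Concept 3, Flux — Model U is the Condorcet winner.

Model U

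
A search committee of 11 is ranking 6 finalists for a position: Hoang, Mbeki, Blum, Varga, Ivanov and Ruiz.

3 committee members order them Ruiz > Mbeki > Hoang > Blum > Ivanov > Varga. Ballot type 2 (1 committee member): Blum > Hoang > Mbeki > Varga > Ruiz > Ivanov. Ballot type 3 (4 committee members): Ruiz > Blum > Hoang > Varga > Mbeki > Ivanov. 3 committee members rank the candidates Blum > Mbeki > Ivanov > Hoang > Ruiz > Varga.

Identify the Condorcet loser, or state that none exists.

Pairwise majorities:
Hoang vs Mbeki: 1+4 = 5 for Hoang, 6 for Mbeki — Mbeki by 6–5.
Hoang vs Blum: Hoang preferred on 3 ballots; Blum wins 8–3.
Hoang vs Varga: Hoang wins 11–0.
Hoang vs Ivanov: 3+1+4 = 8 for Hoang, 3 for Ivanov — Hoang by 8–3.
Hoang–Ruiz: Ruiz 7–4.
Mbeki vs Blum: 3 for Mbeki, 8 for Blum — Blum by 8–3.
Mbeki vs Varga: Mbeki, 7–4.
Mbeki vs Ivanov: 3+1+4+3 = 11 for Mbeki, 0 for Ivanov — Mbeki by 11–0.
Mbeki–Ruiz: Ruiz 7–4.
Blum–Varga: Blum 11–0.
Blum vs Ivanov: Blum preferred on 3+1+4+3 = 11 ballots; Blum wins 11–0.
Blum vs Ruiz: Ruiz wins 7–4.
Varga vs Ivanov: 5 to 6, Ivanov.
Varga vs Ruiz: Ruiz, 10–1.
Ivanov vs Ruiz: Ivanov preferred on 3 ballots; Ruiz wins 8–3.
Varga loses to every other candidate — it is the Condorcet loser.

Varga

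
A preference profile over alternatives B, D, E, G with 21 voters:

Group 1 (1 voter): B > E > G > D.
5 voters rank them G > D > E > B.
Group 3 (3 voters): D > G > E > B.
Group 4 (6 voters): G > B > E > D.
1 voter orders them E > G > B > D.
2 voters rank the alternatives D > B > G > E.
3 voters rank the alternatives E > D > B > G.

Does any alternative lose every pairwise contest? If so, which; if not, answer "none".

B

Pairwise majorities:
B vs D: 8 to 13, D.
B vs E: B is ranked higher on 1+6+2 = 9 ballots, E on 12. E wins 12–9.
B vs G: G wins 15–6.
D vs E: 10 to 11, E.
D vs G: D preferred on 3+2+3 = 8 ballots; G wins 13–8.
E vs G: G, 16–5.
Only B has no wins; B is the Condorcet loser.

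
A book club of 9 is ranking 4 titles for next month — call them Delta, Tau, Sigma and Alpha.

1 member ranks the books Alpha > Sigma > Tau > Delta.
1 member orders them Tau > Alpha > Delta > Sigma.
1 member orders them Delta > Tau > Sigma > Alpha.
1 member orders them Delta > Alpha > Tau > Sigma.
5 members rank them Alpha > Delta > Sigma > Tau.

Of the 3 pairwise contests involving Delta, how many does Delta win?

Delta against each rival (9 members):
Delta vs Tau: 7 to 2, Delta.
Delta vs Sigma: Delta wins 8–1.
Delta–Alpha: Alpha 7–2.
Delta beats Tau, Sigma; loses to Alpha — 2 pairwise wins.

2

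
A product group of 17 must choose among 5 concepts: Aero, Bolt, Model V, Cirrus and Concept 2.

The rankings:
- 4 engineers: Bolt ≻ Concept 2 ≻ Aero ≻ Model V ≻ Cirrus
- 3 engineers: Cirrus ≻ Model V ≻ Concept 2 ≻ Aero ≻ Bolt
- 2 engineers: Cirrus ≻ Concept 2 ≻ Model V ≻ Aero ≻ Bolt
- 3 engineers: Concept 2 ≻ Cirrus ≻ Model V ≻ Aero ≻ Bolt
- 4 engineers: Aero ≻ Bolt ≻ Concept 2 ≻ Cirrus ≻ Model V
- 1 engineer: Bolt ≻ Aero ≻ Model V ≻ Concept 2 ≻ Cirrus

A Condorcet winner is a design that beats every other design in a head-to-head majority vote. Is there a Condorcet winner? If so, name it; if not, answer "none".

Head-to-head results (17 engineers):
Aero vs Bolt: 3+2+3+4 = 12 for Aero, 5 for Bolt — Aero by 12–5.
Aero vs Model V: Aero, 9–8.
Aero–Cirrus: Aero 9–8.
Aero vs Concept 2: Aero preferred on 4+1 = 5 ballots; Concept 2 wins 12–5.
Bolt vs Model V: 4+4+1 = 9 for Bolt, 8 for Model V — Bolt by 9–8.
Bolt vs Cirrus: Bolt is ranked higher on 4+4+1 = 9 ballots, Cirrus on 8. Bolt wins 9–8.
Bolt–Concept 2: Bolt 9–8.
Model V vs Cirrus: Cirrus, 12–5.
Model V vs Concept 2: Concept 2, 13–4.
Cirrus vs Concept 2: Concept 2 wins 12–5.
Each design drops at least one matchup (Aero loses to Concept 2; Bolt loses to Aero; Model V loses to Aero; Cirrus loses to Aero; Concept 2 loses to Bolt); the cycle Aero > Bolt > Concept 2 > Aero rules out a Condorcet winner.

none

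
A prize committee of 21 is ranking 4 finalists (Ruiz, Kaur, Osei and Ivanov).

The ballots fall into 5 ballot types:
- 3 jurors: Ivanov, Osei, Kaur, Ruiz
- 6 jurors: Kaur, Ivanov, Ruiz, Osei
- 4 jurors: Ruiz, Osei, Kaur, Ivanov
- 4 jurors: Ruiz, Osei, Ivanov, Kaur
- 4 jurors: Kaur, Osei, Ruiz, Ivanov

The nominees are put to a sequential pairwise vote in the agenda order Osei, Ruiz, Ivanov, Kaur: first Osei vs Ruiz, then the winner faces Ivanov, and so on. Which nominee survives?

Kaur

Round 1: Osei vs Ruiz — 7–14, Ruiz advances.
Round 2: Ruiz vs Ivanov — 12–9, Ruiz advances.
Round 3: Ruiz vs Kaur — 8–13, Kaur advances.
The agenda winner is Kaur.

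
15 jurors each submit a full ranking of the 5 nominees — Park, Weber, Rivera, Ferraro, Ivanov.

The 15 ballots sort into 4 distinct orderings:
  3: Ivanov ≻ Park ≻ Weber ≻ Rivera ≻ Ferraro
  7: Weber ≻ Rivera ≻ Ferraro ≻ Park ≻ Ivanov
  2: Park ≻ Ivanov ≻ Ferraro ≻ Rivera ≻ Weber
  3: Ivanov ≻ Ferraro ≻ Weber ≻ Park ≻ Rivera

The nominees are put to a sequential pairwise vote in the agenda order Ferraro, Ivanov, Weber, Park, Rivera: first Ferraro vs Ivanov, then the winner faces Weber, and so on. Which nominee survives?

Park

Round 1: Ferraro vs Ivanov — 7–8, Ivanov advances.
Round 2: Ivanov vs Weber — 8–7, Ivanov advances.
Round 3: Ivanov vs Park — 6–9, Park advances.
Round 4: Park vs Rivera — 8–7, Park advances.
The agenda winner is Park.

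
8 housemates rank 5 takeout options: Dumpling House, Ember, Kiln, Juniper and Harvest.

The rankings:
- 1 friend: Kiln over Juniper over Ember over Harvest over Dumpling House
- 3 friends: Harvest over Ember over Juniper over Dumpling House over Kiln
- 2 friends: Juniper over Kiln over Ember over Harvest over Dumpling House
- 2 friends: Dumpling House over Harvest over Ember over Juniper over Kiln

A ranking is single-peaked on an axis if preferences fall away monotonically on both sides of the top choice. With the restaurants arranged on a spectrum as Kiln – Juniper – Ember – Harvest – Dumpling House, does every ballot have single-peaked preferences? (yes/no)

Axis positions: Kiln=1, Juniper=2, Ember=3, Harvest=4, Dumpling House=5.
Ballot type 1 (peak Kiln at position 1): ranking walks positions 1-2-3-4-5, expanding outward from the peak — single-peaked.
Ballot type 2 (peak Harvest at position 4): ranking walks positions 4-3-2-5-1, expanding outward from the peak — single-peaked.
Ballot type 3 (peak Juniper at position 2): ranking walks positions 2-1-3-4-5, expanding outward from the peak — single-peaked.
Ballot type 4 (peak Dumpling House at position 5): ranking walks positions 5-4-3-2-1, expanding outward from the peak — single-peaked.
Every ranking is single-peaked on this axis.

yes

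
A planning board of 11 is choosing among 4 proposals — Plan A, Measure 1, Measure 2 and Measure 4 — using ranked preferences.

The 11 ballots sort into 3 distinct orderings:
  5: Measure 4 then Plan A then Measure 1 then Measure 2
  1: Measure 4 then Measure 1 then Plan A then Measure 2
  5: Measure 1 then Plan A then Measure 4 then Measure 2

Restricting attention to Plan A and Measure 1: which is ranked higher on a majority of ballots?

Measure 1

Ballots ranking Plan A above Measure 1: 5.
Ballots ranking Measure 1 above Plan A: 11 − 5 = 6.
Measure 1 wins the head-to-head 6–5.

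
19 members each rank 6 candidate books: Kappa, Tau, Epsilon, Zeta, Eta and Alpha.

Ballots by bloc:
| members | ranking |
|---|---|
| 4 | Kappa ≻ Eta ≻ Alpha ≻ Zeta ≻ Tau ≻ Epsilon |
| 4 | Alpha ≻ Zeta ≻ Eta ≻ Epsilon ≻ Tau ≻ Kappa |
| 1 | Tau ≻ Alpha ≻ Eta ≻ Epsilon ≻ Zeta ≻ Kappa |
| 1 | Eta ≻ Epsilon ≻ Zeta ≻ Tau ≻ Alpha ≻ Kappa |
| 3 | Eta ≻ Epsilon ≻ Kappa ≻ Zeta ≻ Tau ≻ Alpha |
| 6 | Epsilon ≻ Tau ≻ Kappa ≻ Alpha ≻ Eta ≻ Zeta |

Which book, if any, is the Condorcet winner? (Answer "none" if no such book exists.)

none

Head-to-head results (19 members):
Kappa vs Tau: 7 to 12, Tau.
Kappa vs Epsilon: Epsilon wins 15–4.
Kappa vs Zeta: Kappa wins 13–6.
Kappa vs Eta: Kappa, 10–9.
Kappa vs Alpha: Kappa preferred on 4+3+6 = 13 ballots; Kappa wins 13–6.
Tau vs Epsilon: 4+1 = 5 for Tau, 14 for Epsilon — Epsilon by 14–5.
Tau–Zeta: Zeta 12–7.
Tau vs Eta: Eta wins 12–7.
Tau vs Alpha: Tau preferred on 1+1+3+6 = 11 ballots; Tau wins 11–8.
Epsilon vs Zeta: Epsilon preferred on 1+1+3+6 = 11 ballots; Epsilon wins 11–8.
Epsilon vs Eta: 6 to 13, Eta.
Epsilon vs Alpha: Epsilon, 10–9.
Zeta–Eta: Eta 15–4.
Zeta vs Alpha: Zeta preferred on 1+3 = 4 ballots; Alpha wins 15–4.
Eta vs Alpha: Alpha wins 11–8.
Each book drops at least one matchup (Kappa loses to Tau; Tau loses to Epsilon; Epsilon loses to Eta; Zeta loses to Kappa; Eta loses to Kappa; Alpha loses to Kappa); the cycle Kappa > Zeta > Tau > Kappa rules out a Condorcet winner.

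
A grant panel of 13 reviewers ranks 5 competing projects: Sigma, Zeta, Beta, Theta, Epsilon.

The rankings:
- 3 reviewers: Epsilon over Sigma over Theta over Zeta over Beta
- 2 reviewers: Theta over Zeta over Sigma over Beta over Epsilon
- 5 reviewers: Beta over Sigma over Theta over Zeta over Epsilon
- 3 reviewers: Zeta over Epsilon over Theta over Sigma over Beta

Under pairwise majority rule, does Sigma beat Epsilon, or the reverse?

Sigma

Ballots ranking Sigma above Epsilon: 2 + 5 = 7.
Ballots ranking Epsilon above Sigma: 13 − 7 = 6.
Sigma wins the head-to-head 7–6.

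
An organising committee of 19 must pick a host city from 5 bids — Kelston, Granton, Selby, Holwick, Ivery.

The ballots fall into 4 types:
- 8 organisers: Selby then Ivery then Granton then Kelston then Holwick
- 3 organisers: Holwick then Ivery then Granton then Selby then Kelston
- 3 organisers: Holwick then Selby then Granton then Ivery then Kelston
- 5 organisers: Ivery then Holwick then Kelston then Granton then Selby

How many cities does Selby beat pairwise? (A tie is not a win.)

Selby against each rival (19 organisers):
Selby vs Kelston: Selby, 14–5.
Selby vs Granton: Selby, 11–8.
Selby vs Holwick: 8 to 11, Holwick.
Selby vs Ivery: Selby wins 11–8.
Selby beats Kelston, Granton, Ivery; loses to Holwick — 3 pairwise wins.

3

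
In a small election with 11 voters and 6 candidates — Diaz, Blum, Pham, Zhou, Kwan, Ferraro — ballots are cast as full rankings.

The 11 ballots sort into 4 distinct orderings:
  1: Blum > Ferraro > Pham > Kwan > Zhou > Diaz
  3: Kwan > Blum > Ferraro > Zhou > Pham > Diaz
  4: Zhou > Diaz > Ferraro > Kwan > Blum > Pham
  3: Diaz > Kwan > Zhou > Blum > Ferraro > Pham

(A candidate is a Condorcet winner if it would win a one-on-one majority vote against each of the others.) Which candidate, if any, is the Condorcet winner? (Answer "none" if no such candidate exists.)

none

Check each pair by majority over 11 ballots:
Diaz vs Blum: Diaz preferred on 4+3 = 7 ballots; Diaz wins 7–4.
Diaz vs Pham: Diaz preferred on 4+3 = 7 ballots; Diaz wins 7–4.
Diaz–Zhou: Zhou 8–3.
Diaz vs Kwan: Diaz wins 7–4.
Diaz vs Ferraro: 7 to 4, Diaz.
Blum vs Pham: Blum is ranked higher on 1+3+4+3 = 11 ballots, Pham on 0. Blum wins 11–0.
Blum–Zhou: Zhou 7–4.
Blum vs Kwan: 1 to 10, Kwan.
Blum vs Ferraro: Blum is ranked higher on 1+3+3 = 7 ballots, Ferraro on 4. Blum wins 7–4.
Pham–Zhou: Zhou 10–1.
Pham–Kwan: Kwan 10–1.
Pham–Ferraro: Ferraro 11–0.
Zhou vs Kwan: 4 for Zhou, 7 for Kwan — Kwan by 7–4.
Zhou–Ferraro: Zhou 7–4.
Kwan vs Ferraro: Kwan wins 6–5.
No candidate is unbeaten: Diaz loses to Zhou; Blum loses to Diaz; Pham loses to Diaz; Zhou loses to Kwan; Kwan loses to Diaz; Ferraro loses to Diaz. In particular Diaz → Kwan → Zhou → Diaz is a majority cycle — no Condorcet winner exists.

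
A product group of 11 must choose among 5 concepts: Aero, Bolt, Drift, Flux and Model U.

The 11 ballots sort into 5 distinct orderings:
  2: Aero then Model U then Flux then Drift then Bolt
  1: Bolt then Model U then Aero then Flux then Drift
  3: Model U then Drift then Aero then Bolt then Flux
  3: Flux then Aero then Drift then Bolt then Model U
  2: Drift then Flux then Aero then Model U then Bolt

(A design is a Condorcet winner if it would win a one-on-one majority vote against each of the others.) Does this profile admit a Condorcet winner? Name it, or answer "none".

Aero

Head-to-head results (11 engineers):
Aero vs Bolt: 10 to 1, Aero.
Aero vs Drift: Aero preferred on 2+1+3 = 6 ballots; Aero wins 6–5.
Aero vs Flux: 2+1+3 = 6 for Aero, 5 for Flux — Aero by 6–5.
Aero vs Model U: Aero preferred on 2+3+2 = 7 ballots; Aero wins 7–4.
Bolt vs Drift: Bolt preferred on 1 ballot; Drift wins 10–1.
Bolt vs Flux: 1+3 = 4 for Bolt, 7 for Flux — Flux by 7–4.
Bolt vs Model U: Bolt preferred on 1+3 = 4 ballots; Model U wins 7–4.
Drift vs Flux: 3+2 = 5 for Drift, 6 for Flux — Flux by 6–5.
Drift vs Model U: Drift is ranked higher on 3+2 = 5 ballots, Model U on 6. Model U wins 6–5.
Flux vs Model U: 3+2 = 5 for Flux, 6 for Model U — Model U by 6–5.
Aero beats each of Bolt, Drift, Flux, Model U — Aero is the Condorcet winner.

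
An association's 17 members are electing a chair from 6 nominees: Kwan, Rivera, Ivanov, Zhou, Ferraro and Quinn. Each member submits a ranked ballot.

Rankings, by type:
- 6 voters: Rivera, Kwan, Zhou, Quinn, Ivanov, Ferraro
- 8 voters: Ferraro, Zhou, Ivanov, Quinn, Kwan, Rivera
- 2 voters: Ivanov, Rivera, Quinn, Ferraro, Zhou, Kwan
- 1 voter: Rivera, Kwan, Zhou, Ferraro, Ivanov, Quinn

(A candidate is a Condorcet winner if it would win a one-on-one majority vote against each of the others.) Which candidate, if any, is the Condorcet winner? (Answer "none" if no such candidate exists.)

Head-to-head results (17 voters):
Kwan vs Rivera: Kwan is ranked higher on 8 ballots, Rivera on 9. Rivera wins 9–8.
Kwan vs Ivanov: 6+1 = 7 for Kwan, 10 for Ivanov — Ivanov by 10–7.
Kwan vs Zhou: 6+1 = 7 for Kwan, 10 for Zhou — Zhou by 10–7.
Kwan vs Ferraro: 6+1 = 7 for Kwan, 10 for Ferraro — Ferraro by 10–7.
Kwan vs Quinn: 6+1 = 7 for Kwan, 10 for Quinn — Quinn by 10–7.
Rivera vs Ivanov: 6+1 = 7 for Rivera, 10 for Ivanov — Ivanov by 10–7.
Rivera vs Zhou: Rivera is ranked higher on 6+2+1 = 9 ballots, Zhou on 8. Rivera wins 9–8.
Rivera vs Ferraro: Rivera preferred on 6+2+1 = 9 ballots; Rivera wins 9–8.
Rivera vs Quinn: Rivera preferred on 6+2+1 = 9 ballots; Rivera wins 9–8.
Ivanov vs Zhou: 2 for Ivanov, 15 for Zhou — Zhou by 15–2.
Ivanov vs Ferraro: Ivanov is ranked higher on 6+2 = 8 ballots, Ferraro on 9. Ferraro wins 9–8.
Ivanov vs Quinn: Ivanov is ranked higher on 8+2+1 = 11 ballots, Quinn on 6. Ivanov wins 11–6.
Zhou vs Ferraro: 6+1 = 7 for Zhou, 10 for Ferraro — Ferraro by 10–7.
Zhou vs Quinn: Zhou is ranked higher on 6+8+1 = 15 ballots, Quinn on 2. Zhou wins 15–2.
Ferraro vs Quinn: 9 to 8, Ferraro.
Each candidate drops at least one matchup (Kwan loses to Rivera; Rivera loses to Ivanov; Ivanov loses to Zhou; Zhou loses to Rivera; Ferraro loses to Rivera; Quinn loses to Rivera); the cycle Rivera → Zhou → Ivanov → Rivera rules out a Condorcet winner.

none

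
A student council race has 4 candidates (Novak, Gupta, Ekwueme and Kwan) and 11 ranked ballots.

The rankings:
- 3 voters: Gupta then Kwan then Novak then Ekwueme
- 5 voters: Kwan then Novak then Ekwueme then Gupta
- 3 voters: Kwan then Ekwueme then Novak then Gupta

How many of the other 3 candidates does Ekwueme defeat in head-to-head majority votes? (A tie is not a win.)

1

Ekwueme against each rival (11 voters):
Ekwueme vs Novak: Novak wins 8–3.
Ekwueme vs Gupta: Ekwueme, 8–3.
Ekwueme vs Kwan: Ekwueme preferred on 0 ballots; Kwan wins 11–0.
Ekwueme beats Gupta; loses to Novak, Kwan — 1 pairwise win.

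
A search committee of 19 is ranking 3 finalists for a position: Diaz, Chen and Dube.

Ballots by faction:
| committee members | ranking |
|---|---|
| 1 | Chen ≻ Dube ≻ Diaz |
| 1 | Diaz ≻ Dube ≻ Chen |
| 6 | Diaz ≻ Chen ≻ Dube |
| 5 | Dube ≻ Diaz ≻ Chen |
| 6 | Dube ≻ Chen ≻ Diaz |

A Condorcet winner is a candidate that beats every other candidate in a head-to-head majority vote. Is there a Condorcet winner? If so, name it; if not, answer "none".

Dube

Check each pair by majority over 19 ballots:
Diaz vs Chen: Diaz preferred on 1+6+5 = 12 ballots; Diaz wins 12–7.
Diaz vs Dube: Diaz preferred on 1+6 = 7 ballots; Dube wins 12–7.
Chen vs Dube: 7 to 12, Dube.
Dube beats each of Diaz, Chen — Dube is the Condorcet winner.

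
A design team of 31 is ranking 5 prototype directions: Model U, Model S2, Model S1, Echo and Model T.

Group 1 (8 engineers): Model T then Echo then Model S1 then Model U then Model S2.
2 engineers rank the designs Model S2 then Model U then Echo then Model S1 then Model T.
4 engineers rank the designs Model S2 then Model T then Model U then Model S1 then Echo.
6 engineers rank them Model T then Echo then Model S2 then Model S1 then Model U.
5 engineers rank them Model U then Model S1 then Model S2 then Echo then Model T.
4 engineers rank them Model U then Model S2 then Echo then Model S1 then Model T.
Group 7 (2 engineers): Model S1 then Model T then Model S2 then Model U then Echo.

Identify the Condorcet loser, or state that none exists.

Pairwise majorities:
Model U vs Model S2: Model U preferred on 8+5+4 = 17 ballots; Model U wins 17–14.
Model U–Model S1: Model S1 16–15.
Model U vs Echo: Model U, 17–14.
Model U vs Model T: 11 to 20, Model T.
Model S2 vs Model S1: Model S2 wins 16–15.
Model S2–Echo: Model S2 17–14.
Model S2 vs Model T: Model S2 is ranked higher on 2+4+5+4 = 15 ballots, Model T on 16. Model T wins 16–15.
Model S1 vs Echo: Echo, 20–11.
Model S1 vs Model T: 13 to 18, Model T.
Echo vs Model T: 2+5+4 = 11 for Echo, 20 for Model T — Model T by 20–11.
Each design has at least one pairwise win (Model U beats Model S2; Model S2 beats Model S1; Model S1 beats Model U; Echo beats Model S1; Model T beats Model U) — no Condorcet loser.

none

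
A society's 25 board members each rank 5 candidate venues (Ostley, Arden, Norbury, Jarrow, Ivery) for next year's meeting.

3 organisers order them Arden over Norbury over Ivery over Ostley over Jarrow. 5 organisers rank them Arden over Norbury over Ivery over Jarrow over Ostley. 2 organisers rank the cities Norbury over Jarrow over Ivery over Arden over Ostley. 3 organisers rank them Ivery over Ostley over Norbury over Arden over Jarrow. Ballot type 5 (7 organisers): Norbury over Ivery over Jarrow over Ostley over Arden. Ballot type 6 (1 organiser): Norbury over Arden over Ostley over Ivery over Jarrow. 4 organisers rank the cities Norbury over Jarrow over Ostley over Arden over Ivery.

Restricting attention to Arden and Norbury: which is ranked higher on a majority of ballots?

Ballots ranking Arden above Norbury: 3 + 5 = 8.
Ballots ranking Norbury above Arden: 25 − 8 = 17.
Norbury wins the head-to-head 17–8.

Norbury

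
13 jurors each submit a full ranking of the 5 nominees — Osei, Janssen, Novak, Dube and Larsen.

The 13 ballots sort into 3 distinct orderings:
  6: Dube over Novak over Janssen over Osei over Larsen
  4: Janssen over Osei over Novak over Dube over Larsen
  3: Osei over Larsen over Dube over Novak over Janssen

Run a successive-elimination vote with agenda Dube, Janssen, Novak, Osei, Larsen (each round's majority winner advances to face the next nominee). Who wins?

Osei

Round 1: Dube vs Janssen — 9–4, Dube advances.
Round 2: Dube vs Novak — 9–4, Dube advances.
Round 3: Dube vs Osei — 6–7, Osei advances.
Round 4: Osei vs Larsen — 13–0, Osei advances.
The agenda winner is Osei.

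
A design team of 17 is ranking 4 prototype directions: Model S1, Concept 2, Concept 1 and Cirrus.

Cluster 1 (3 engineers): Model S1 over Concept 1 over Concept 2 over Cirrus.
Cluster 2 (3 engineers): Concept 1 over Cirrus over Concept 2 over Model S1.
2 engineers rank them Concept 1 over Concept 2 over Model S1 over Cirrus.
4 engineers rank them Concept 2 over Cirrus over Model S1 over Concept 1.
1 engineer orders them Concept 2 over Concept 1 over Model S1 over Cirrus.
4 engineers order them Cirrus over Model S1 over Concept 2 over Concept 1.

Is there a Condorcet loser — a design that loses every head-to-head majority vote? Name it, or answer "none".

Pairwise majorities:
Model S1 vs Concept 2: 3+4 = 7 for Model S1, 10 for Concept 2 — Concept 2 by 10–7.
Model S1 vs Concept 1: Model S1 is ranked higher on 3+4+4 = 11 ballots, Concept 1 on 6. Model S1 wins 11–6.
Model S1 vs Cirrus: Model S1 is ranked higher on 3+2+1 = 6 ballots, Cirrus on 11. Cirrus wins 11–6.
Concept 2 vs Concept 1: Concept 2, 9–8.
Concept 2 vs Cirrus: 3+2+4+1 = 10 for Concept 2, 7 for Cirrus — Concept 2 by 10–7.
Concept 1 vs Cirrus: Concept 1 preferred on 3+3+2+1 = 9 ballots; Concept 1 wins 9–8.
No design is winless: Model S1 beats Concept 1; Concept 2 beats Model S1; Concept 1 beats Cirrus; Cirrus beats Model S1. There is no Condorcet loser.

none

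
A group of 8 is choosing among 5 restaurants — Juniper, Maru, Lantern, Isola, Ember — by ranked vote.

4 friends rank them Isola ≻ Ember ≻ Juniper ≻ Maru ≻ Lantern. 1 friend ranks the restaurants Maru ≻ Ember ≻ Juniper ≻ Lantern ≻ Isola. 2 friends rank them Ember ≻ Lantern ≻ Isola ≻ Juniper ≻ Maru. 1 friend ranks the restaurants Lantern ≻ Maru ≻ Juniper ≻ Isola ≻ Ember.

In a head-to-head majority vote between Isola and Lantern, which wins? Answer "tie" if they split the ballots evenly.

Ballots ranking Isola above Lantern: 4.
Ballots ranking Lantern above Isola: 8 − 4 = 4.
4–4: the pair ties.

tie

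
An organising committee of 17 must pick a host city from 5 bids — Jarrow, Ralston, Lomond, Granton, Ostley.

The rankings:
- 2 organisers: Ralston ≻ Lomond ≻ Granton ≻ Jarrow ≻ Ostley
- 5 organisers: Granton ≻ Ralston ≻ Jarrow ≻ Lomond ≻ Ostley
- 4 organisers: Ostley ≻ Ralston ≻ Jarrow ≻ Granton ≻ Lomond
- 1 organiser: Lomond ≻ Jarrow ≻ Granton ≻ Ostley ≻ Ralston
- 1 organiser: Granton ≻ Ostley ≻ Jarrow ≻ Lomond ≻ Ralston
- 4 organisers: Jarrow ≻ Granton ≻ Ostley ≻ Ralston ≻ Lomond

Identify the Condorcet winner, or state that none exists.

Check each pair by majority over 17 ballots:
Jarrow vs Ralston: Jarrow preferred on 1+1+4 = 6 ballots; Ralston wins 11–6.
Jarrow vs Lomond: Jarrow preferred on 5+4+1+4 = 14 ballots; Jarrow wins 14–3.
Jarrow vs Granton: Jarrow preferred on 4+1+4 = 9 ballots; Jarrow wins 9–8.
Jarrow vs Ostley: Jarrow is ranked higher on 2+5+1+4 = 12 ballots, Ostley on 5. Jarrow wins 12–5.
Ralston vs Lomond: 15 to 2, Ralston.
Ralston vs Granton: Ralston preferred on 2+4 = 6 ballots; Granton wins 11–6.
Ralston vs Ostley: Ralston is ranked higher on 2+5 = 7 ballots, Ostley on 10. Ostley wins 10–7.
Lomond vs Granton: 2+1 = 3 for Lomond, 14 for Granton — Granton by 14–3.
Lomond vs Ostley: Lomond is ranked higher on 2+5+1 = 8 ballots, Ostley on 9. Ostley wins 9–8.
Granton vs Ostley: 13 to 4, Granton.
No city is unbeaten: Jarrow loses to Ralston; Ralston loses to Granton; Lomond loses to Jarrow; Granton loses to Jarrow; Ostley loses to Jarrow. In particular Jarrow beats Granton beats Ralston beats Jarrow is a majority cycle — no Condorcet winner exists.

none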